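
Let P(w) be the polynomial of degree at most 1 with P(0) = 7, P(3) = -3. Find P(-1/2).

Evaluate each Lagrange basis at w = -1/2:
L_0(-1/2) = (-7/2)/[(-3)] = 7/6
L_1(-1/2) = (-1/2)/[(3)] = -1/6
Sum: 7·(7/6) + (-3)·(-1/6) = 26/3

26/3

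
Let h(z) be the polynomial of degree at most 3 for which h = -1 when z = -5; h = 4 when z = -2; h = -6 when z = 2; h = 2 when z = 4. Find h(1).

-71/14

Using Newton's divided-difference form:
h[-5,-2] = (4 - (-1)) / (-2 - (-5)) = 5/3
h[-2,2] = (-6 - 4) / (2 - (-2)) = -5/2
h[2,4] = (2 - (-6)) / (4 - 2) = 4
h[-5,-2,2] = (-5/2 - 5/3) / (2 - (-5)) = -25/42
h[-2,2,4] = (4 - (-5/2)) / (4 - (-2)) = 13/12
h[-5,-2,2,4] = (13/12 - (-25/42)) / (4 - (-5)) = 47/252
h(1) = -1 + (5/3)·(6) + (-25/42)·(6)·(3) + (47/252)·(6)·(3)·(-1) = -71/14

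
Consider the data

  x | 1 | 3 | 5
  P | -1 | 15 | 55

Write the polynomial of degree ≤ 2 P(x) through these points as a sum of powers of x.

Build the Lagrange basis polynomials:
L_0(x) = (x - 3)(x - 5) / [8] = (1/8)x^2 - x + 15/8
L_1(x) = (x - 1)(x - 5) / [-4] = -(1/4)x^2 + (3/2)x - 5/4
L_2(x) = (x - 1)(x - 3) / [8] = (1/8)x^2 - (1/2)x + 3/8
P(x) = (-1)·L_0 + 15·L_1 + 55·L_2
  (-1)·L_0(x) = -(1/8)x^2 + x - 15/8
  15·L_1(x) = -(15/4)x^2 + (45/2)x - 75/4
  55·L_2(x) = (55/8)x^2 - (55/2)x + 165/8
Adding term by term: 3x^2 - 4x

P(x) = 3x^2 - 4x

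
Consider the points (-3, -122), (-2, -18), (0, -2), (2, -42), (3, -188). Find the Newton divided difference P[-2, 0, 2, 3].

P[-2,0] = (-2 - (-18)) / (0 - (-2)) = 8
P[0,2] = (-42 - (-2)) / (2 - 0) = -20
P[2,3] = (-188 - (-42)) / (3 - 2) = -146
P[-2,0,2] = (-20 - 8) / (2 - (-2)) = -7
P[0,2,3] = (-146 - (-20)) / (3 - 0) = -42
P[-2,0,2,3] = (-42 - (-7)) / (3 - (-2)) = -7

-7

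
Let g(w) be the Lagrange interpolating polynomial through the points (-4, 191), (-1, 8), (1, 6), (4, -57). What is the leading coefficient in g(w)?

-2

Build the Lagrange basis polynomials:
L_0(w) = (w + 1)(w - 1)(w - 4) / [-120] = -(1/120)w^3 + (1/30)w^2 + (1/120)w - 1/30
L_1(w) = (w + 4)(w - 1)(w - 4) / [30] = (1/30)w^3 - (1/30)w^2 - (8/15)w + 8/15
L_2(w) = (w + 4)(w + 1)(w - 4) / [-30] = -(1/30)w^3 - (1/30)w^2 + (8/15)w + 8/15
L_3(w) = (w + 4)(w + 1)(w - 1) / [120] = (1/120)w^3 + (1/30)w^2 - (1/120)w - 1/30
g(w) = 191·L_0 + 8·L_1 + 6·L_2 + (-57)·L_3
Only the coefficient of w^3 is needed; take it from each L_i and combine:
191·(-1/120) + 8·(1/30) + 6·(-1/30) + (-57)·(1/120) = -2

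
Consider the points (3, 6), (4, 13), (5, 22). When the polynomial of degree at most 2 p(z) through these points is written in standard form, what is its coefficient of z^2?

The leading coefficient equals the top divided difference p[3,4,5].
p[3,4] = (13 - 6) / (4 - 3) = 7
p[4,5] = (22 - 13) / (5 - 4) = 9
p[3,4,5] = (9 - 7) / (5 - 3) = 1

1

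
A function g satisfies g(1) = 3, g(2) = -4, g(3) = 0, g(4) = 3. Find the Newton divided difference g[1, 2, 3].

11/2

g[1,2] = (-4 - 3) / (2 - 1) = -7
g[2,3] = (0 - (-4)) / (3 - 2) = 4
g[1,2,3] = (4 - (-7)) / (3 - 1) = 11/2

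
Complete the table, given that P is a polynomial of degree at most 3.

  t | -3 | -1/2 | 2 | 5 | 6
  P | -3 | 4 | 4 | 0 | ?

-699/550

The 4 known values determine P uniquely (degree ≤ 3).
Evaluate each Lagrange basis at t = 6:
L_0(6) = (13/2)·(4)·(1)/[(-5/2)·(-5)·(-8)] = -13/50
L_1(6) = (9)·(4)·(1)/[(5/2)·(-5/2)·(-11/2)] = 288/275
L_2(6) = (9)·(13/2)·(1)/[(5)·(5/2)·(-3)] = -39/25
L_3(6) = (9)·(13/2)·(4)/[(8)·(11/2)·(3)] = 39/22
Sum: (-3)·(-13/50) + 4·(288/275) + 4·(-39/25) + 0 = -699/550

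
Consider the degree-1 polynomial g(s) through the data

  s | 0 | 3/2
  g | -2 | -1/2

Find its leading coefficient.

1

L_0(s) = (s - 3/2) / [-3/2] = -(2/3)s + 1
L_1(s) = s / [3/2] = (2/3)s
g(s) = (-2)·L_0 + (-1/2)·L_1
Only the coefficient of s is needed; take it from each L_i and combine:
(-2)·(-2/3) + (-1/2)·(2/3) = 1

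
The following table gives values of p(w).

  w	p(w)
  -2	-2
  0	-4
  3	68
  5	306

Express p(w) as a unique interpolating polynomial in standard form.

L_0(w) = w(w - 3)(w - 5) / [-70] = -(1/70)w^3 + (4/35)w^2 - (3/14)w
L_1(w) = (w + 2)(w - 3)(w - 5) / [30] = (1/30)w^3 - (1/5)w^2 - (1/30)w + 1
L_2(w) = (w + 2)w(w - 5) / [-30] = -(1/30)w^3 + (1/10)w^2 + (1/3)w
L_3(w) = (w + 2)w(w - 3) / [70] = (1/70)w^3 - (1/70)w^2 - (3/35)w
p(w) = (-2)·L_0 + (-4)·L_1 + 68·L_2 + 306·L_3
  (-2)·L_0(w) = (1/35)w^3 - (8/35)w^2 + (3/7)w
  (-4)·L_1(w) = -(2/15)w^3 + (4/5)w^2 + (2/15)w - 4
  68·L_2(w) = -(34/15)w^3 + (34/5)w^2 + (68/3)w
  306·L_3(w) = (153/35)w^3 - (153/35)w^2 - (918/35)w
Adding term by term: 2w^3 + 3w^2 - 3w - 4

p(w) = 2w^3 + 3w^2 - 3w - 4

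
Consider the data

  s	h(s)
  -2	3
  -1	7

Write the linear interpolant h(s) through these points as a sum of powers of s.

h(s) = 4s + 11

Build the Lagrange basis polynomials:
L_0(s) = (s + 1) / [-1] = -s - 1
L_1(s) = (s + 2) / [1] = s + 2
h(s) = 3·L_0 + 7·L_1
  3·L_0(s) = -3s - 3
  7·L_1(s) = 7s + 14
Adding term by term: 4s + 11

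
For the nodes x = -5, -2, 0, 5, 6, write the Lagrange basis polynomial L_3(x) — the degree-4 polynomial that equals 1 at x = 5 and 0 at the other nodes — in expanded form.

L_3(x) = -(1/350)x^4 - (1/350)x^3 + (16/175)x^2 + (6/35)x

L_3(x) = (x + 5)(x + 2)x(x - 6) / [(10)·(7)·(5)·(-1)]
       = (x^4 + x^3 - 32x^2 - 60x) / (-350)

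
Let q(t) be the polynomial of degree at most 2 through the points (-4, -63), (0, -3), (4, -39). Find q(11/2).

-309/4

Evaluate each Lagrange basis at t = 11/2:
L_0(11/2) = (11/2)·(3/2)/[(-4)·(-8)] = 33/128
L_1(11/2) = (19/2)·(3/2)/[(4)·(-4)] = -57/64
L_2(11/2) = (19/2)·(11/2)/[(8)·(4)] = 209/128
Sum: (-63)·(33/128) + (-3)·(-57/64) + (-39)·(209/128) = -309/4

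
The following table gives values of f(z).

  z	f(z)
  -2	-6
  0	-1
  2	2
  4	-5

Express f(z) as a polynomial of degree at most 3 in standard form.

Build the Lagrange basis polynomials:
L_0(z) = z(z - 2)(z - 4) / [-48] = -(1/48)z^3 + (1/8)z^2 - (1/6)z
L_1(z) = (z + 2)(z - 2)(z - 4) / [16] = (1/16)z^3 - (1/4)z^2 - (1/4)z + 1
L_2(z) = (z + 2)z(z - 4) / [-16] = -(1/16)z^3 + (1/8)z^2 + (1/2)z
L_3(z) = (z + 2)z(z - 2) / [48] = (1/48)z^3 - (1/12)z
f(z) = (-6)·L_0 + (-1)·L_1 + 2·L_2 + (-5)·L_3
  (-6)·L_0(z) = (1/8)z^3 - (3/4)z^2 + z
  (-1)·L_1(z) = -(1/16)z^3 + (1/4)z^2 + (1/4)z - 1
  2·L_2(z) = -(1/8)z^3 + (1/4)z^2 + z
  (-5)·L_3(z) = -(5/48)z^3 + (5/12)z
Adding term by term: -(1/6)z^3 - (1/4)z^2 + (8/3)z - 1

f(z) = -(1/6)z^3 - (1/4)z^2 + (8/3)z - 1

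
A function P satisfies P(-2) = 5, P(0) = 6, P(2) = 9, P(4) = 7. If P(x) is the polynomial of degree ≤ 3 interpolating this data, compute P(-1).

77/16

Evaluate each Lagrange basis at x = -1:
L_0(-1) = (-1)·(-3)·(-5)/[(-2)·(-4)·(-6)] = 5/16
L_1(-1) = (1)·(-3)·(-5)/[(2)·(-2)·(-4)] = 15/16
L_2(-1) = (1)·(-1)·(-5)/[(4)·(2)·(-2)] = -5/16
L_3(-1) = (1)·(-1)·(-3)/[(6)·(4)·(2)] = 1/16
Sum: 5·(5/16) + 6·(15/16) + 9·(-5/16) + 7·(1/16) = 77/16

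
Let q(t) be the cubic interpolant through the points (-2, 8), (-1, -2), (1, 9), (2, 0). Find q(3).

-116/3

L_0(3) = (4)·(2)·(1)/[(-1)·(-3)·(-4)] = -2/3
L_1(3) = (5)·(2)·(1)/[(1)·(-2)·(-3)] = 5/3
L_2(3) = (5)·(4)·(1)/[(3)·(2)·(-1)] = -10/3
L_3(3) = (5)·(4)·(2)/[(4)·(3)·(1)] = 10/3
Sum: 8·(-2/3) + (-2)·(5/3) + 9·(-10/3) + 0 = -116/3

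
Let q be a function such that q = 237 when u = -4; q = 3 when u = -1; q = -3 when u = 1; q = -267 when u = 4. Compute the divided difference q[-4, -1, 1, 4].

-4

q[-4,-1] = (3 - 237) / (-1 - (-4)) = -78
q[-1,1] = (-3 - 3) / (1 - (-1)) = -3
q[1,4] = (-267 - (-3)) / (4 - 1) = -88
q[-4,-1,1] = (-3 - (-78)) / (1 - (-4)) = 15
q[-1,1,4] = (-88 - (-3)) / (4 - (-1)) = -17
q[-4,-1,1,4] = (-17 - 15) / (4 - (-4)) = -4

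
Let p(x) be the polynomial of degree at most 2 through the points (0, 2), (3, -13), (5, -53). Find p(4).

Evaluate each Lagrange basis at x = 4:
L_0(4) = (1)·(-1)/[(-3)·(-5)] = -1/15
L_1(4) = (4)·(-1)/[(3)·(-2)] = 2/3
L_2(4) = (4)·(1)/[(5)·(2)] = 2/5
Sum: 2·(-1/15) + (-13)·(2/3) + (-53)·(2/5) = -30

-30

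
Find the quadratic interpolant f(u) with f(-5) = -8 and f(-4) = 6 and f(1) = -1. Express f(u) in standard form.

f(u) = -(77/30)u^2 - (91/10)u + 32/3

L_0(u) = (u + 4)(u - 1) / [6] = (1/6)u^2 + (1/2)u - 2/3
L_1(u) = (u + 5)(u - 1) / [-5] = -(1/5)u^2 - (4/5)u + 1
L_2(u) = (u + 5)(u + 4) / [30] = (1/30)u^2 + (3/10)u + 2/3
f(u) = (-8)·L_0 + 6·L_1 + (-1)·L_2
  (-8)·L_0(u) = -(4/3)u^2 - 4u + 16/3
  6·L_1(u) = -(6/5)u^2 - (24/5)u + 6
  (-1)·L_2(u) = -(1/30)u^2 - (3/10)u - 2/3
Adding term by term: -(77/30)u^2 - (91/10)u + 32/3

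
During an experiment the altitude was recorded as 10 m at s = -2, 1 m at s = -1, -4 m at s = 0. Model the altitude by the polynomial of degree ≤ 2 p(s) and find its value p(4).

L_0(4) = (5)·(4)/[(-1)·(-2)] = 10
L_1(4) = (6)·(4)/[(1)·(-1)] = -24
L_2(4) = (6)·(5)/[(2)·(1)] = 15
Sum: 10·(10) + 1·(-24) + (-4)·(15) = 16

16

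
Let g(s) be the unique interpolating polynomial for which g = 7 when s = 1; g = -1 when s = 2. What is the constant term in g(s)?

Build the Lagrange basis polynomials:
L_0(s) = (s - 2) / [-1] = -s + 2
L_1(s) = (s - 1) / [1] = s - 1
g(s) = 7·L_0 + (-1)·L_1
Only the constant term is needed; take it from each L_i and combine:
7·(2) + (-1)·(-1) = 15

15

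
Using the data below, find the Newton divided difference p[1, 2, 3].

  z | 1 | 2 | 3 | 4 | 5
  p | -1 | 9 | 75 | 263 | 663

p[1,2] = (9 - (-1)) / (2 - 1) = 10
p[2,3] = (75 - 9) / (3 - 2) = 66
p[1,2,3] = (66 - 10) / (3 - 1) = 28

28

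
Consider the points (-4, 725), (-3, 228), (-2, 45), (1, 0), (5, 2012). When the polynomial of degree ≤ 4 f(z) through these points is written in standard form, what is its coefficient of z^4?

The leading coefficient equals the top divided difference f[-4,-3,-2,1,5].
f[-4,-3] = (228 - 725) / (-3 - (-4)) = -497
f[-3,-2] = (45 - 228) / (-2 - (-3)) = -183
f[-2,1] = (0 - 45) / (1 - (-2)) = -15
f[1,5] = (2012 - 0) / (5 - 1) = 503
f[-4,-3,-2] = (-183 - (-497)) / (-2 - (-4)) = 157
f[-3,-2,1] = (-15 - (-183)) / (1 - (-3)) = 42
f[-2,1,5] = (503 - (-15)) / (5 - (-2)) = 74
f[-4,-3,-2,1] = (42 - 157) / (1 - (-4)) = -23
f[-3,-2,1,5] = (74 - 42) / (5 - (-3)) = 4
f[-4,-3,-2,1,5] = (4 - (-23)) / (5 - (-4)) = 3

3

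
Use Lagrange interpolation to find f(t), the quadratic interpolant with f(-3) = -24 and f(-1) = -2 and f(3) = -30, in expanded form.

L_0(t) = (t + 1)(t - 3) / [12] = (1/12)t^2 - (1/6)t - 1/4
L_1(t) = (t + 3)(t - 3) / [-8] = -(1/8)t^2 + 9/8
L_2(t) = (t + 3)(t + 1) / [24] = (1/24)t^2 + (1/6)t + 1/8
f(t) = (-24)·L_0 + (-2)·L_1 + (-30)·L_2
  (-24)·L_0(t) = -2t^2 + 4t + 6
  (-2)·L_1(t) = (1/4)t^2 - 9/4
  (-30)·L_2(t) = -(5/4)t^2 - 5t - 15/4
Adding term by term: -3t^2 - t

f(t) = -3t^2 - t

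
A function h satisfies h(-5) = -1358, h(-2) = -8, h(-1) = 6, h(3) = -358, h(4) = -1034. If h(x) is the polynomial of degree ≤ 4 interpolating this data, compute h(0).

Using Newton's divided-difference form:
h[-5,-2] = (-8 - (-1358)) / (-2 - (-5)) = 450
h[-2,-1] = (6 - (-8)) / (-1 - (-2)) = 14
h[-1,3] = (-358 - 6) / (3 - (-1)) = -91
h[3,4] = (-1034 - (-358)) / (4 - 3) = -676
h[-5,-2,-1] = (14 - 450) / (-1 - (-5)) = -109
h[-2,-1,3] = (-91 - 14) / (3 - (-2)) = -21
h[-1,3,4] = (-676 - (-91)) / (4 - (-1)) = -117
h[-5,-2,-1,3] = (-21 - (-109)) / (3 - (-5)) = 11
h[-2,-1,3,4] = (-117 - (-21)) / (4 - (-2)) = -16
h[-5,-2,-1,3,4] = (-16 - 11) / (4 - (-5)) = -3
h(0) = -1358 + 450·(5) + (-109)·(5)·(2) + 11·(5)·(2)·(1) + (-3)·(5)·(2)·(1)·(-3) = 2

2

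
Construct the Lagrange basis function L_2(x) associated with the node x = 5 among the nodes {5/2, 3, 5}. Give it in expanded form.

L_2(x) = (1/5)x^2 - (11/10)x + 3/2

L_2(x) = (x - 5/2)(x - 3) / [(5/2)·(2)]
       = (x^2 - (11/2)x + 15/2) / (5)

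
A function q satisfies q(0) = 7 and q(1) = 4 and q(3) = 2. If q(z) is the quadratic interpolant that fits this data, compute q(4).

L_0(4) = (3)·(1)/[(-1)·(-3)] = 1
L_1(4) = (4)·(1)/[(1)·(-2)] = -2
L_2(4) = (4)·(3)/[(3)·(2)] = 2
Sum: 7·(1) + 4·(-2) + 2·(2) = 3

3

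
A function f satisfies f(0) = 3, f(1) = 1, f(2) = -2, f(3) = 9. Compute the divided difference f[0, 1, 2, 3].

f[0,1] = (1 - 3) / (1 - 0) = -2
f[1,2] = (-2 - 1) / (2 - 1) = -3
f[2,3] = (9 - (-2)) / (3 - 2) = 11
f[0,1,2] = (-3 - (-2)) / (2 - 0) = -1/2
f[1,2,3] = (11 - (-3)) / (3 - 1) = 7
f[0,1,2,3] = (7 - (-1/2)) / (3 - 0) = 5/2

5/2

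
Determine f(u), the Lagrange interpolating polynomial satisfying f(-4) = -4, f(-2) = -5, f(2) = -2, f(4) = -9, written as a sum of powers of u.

f(u) = -(11/96)u^3 - (1/4)u^2 + (29/24)u - 5/2

Build the Lagrange basis polynomials:
L_0(u) = (u + 2)(u - 2)(u - 4) / [-96] = -(1/96)u^3 + (1/24)u^2 + (1/24)u - 1/6
L_1(u) = (u + 4)(u - 2)(u - 4) / [48] = (1/48)u^3 - (1/24)u^2 - (1/3)u + 2/3
L_2(u) = (u + 4)(u + 2)(u - 4) / [-48] = -(1/48)u^3 - (1/24)u^2 + (1/3)u + 2/3
L_3(u) = (u + 4)(u + 2)(u - 2) / [96] = (1/96)u^3 + (1/24)u^2 - (1/24)u - 1/6
f(u) = (-4)·L_0 + (-5)·L_1 + (-2)·L_2 + (-9)·L_3
  (-4)·L_0(u) = (1/24)u^3 - (1/6)u^2 - (1/6)u + 2/3
  (-5)·L_1(u) = -(5/48)u^3 + (5/24)u^2 + (5/3)u - 10/3
  (-2)·L_2(u) = (1/24)u^3 + (1/12)u^2 - (2/3)u - 4/3
  (-9)·L_3(u) = -(3/32)u^3 - (3/8)u^2 + (3/8)u + 3/2
Adding term by term: -(11/96)u^3 - (1/4)u^2 + (29/24)u - 5/2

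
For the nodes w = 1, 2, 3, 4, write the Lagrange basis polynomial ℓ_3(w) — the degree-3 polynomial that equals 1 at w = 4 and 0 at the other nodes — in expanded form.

ℓ_3(w) = (w - 1)(w - 2)(w - 3) / [(3)·(2)·(1)]
       = (w^3 - 6w^2 + 11w - 6) / (6)

ℓ_3(w) = (1/6)w^3 - w^2 + (11/6)w - 1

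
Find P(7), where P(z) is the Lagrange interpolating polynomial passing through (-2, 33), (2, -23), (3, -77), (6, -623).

-993

L_0(7) = (5)·(4)·(1)/[(-4)·(-5)·(-8)] = -1/8
L_1(7) = (9)·(4)·(1)/[(4)·(-1)·(-4)] = 9/4
L_2(7) = (9)·(5)·(1)/[(5)·(1)·(-3)] = -3
L_3(7) = (9)·(5)·(4)/[(8)·(4)·(3)] = 15/8
Sum: 33·(-1/8) + (-23)·(9/4) + (-77)·(-3) + (-623)·(15/8) = -993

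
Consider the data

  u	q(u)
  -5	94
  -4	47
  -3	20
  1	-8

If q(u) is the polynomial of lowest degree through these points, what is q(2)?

Using Newton's divided-difference form:
q[-5,-4] = (47 - 94) / (-4 - (-5)) = -47
q[-4,-3] = (20 - 47) / (-3 - (-4)) = -27
q[-3,1] = (-8 - 20) / (1 - (-3)) = -7
q[-5,-4,-3] = (-27 - (-47)) / (-3 - (-5)) = 10
q[-4,-3,1] = (-7 - (-27)) / (1 - (-4)) = 4
q[-5,-4,-3,1] = (4 - 10) / (1 - (-5)) = -1
q(2) = 94 + (-47)·(7) + 10·(7)·(6) + (-1)·(7)·(6)·(5) = -25

-25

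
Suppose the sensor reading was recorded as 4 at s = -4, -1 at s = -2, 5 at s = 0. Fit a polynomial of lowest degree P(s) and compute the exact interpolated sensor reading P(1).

97/8

Evaluate each Lagrange basis at s = 1:
L_0(1) = (3)·(1)/[(-2)·(-4)] = 3/8
L_1(1) = (5)·(1)/[(2)·(-2)] = -5/4
L_2(1) = (5)·(3)/[(4)·(2)] = 15/8
Sum: 4·(3/8) + (-1)·(-5/4) + 5·(15/8) = 97/8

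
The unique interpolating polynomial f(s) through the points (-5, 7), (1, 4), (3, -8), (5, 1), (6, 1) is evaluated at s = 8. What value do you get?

-9649/176

L_0(8) = (7)·(5)·(3)·(2)/[(-6)·(-8)·(-10)·(-11)] = 7/176
L_1(8) = (13)·(5)·(3)·(2)/[(6)·(-2)·(-4)·(-5)] = -13/8
L_2(8) = (13)·(7)·(3)·(2)/[(8)·(2)·(-2)·(-3)] = 91/16
L_3(8) = (13)·(7)·(5)·(2)/[(10)·(4)·(2)·(-1)] = -91/8
L_4(8) = (13)·(7)·(5)·(3)/[(11)·(5)·(3)·(1)] = 91/11
Sum: 7·(7/176) + 4·(-13/8) + (-8)·(91/16) + 1·(-91/8) + 1·(91/11) = -9649/176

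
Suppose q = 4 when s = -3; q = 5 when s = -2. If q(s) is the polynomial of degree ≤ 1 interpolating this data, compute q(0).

Evaluate each Lagrange basis at s = 0:
L_0(0) = (2)/[(-1)] = -2
L_1(0) = (3)/[(1)] = 3
Sum: 4·(-2) + 5·(3) = 7

7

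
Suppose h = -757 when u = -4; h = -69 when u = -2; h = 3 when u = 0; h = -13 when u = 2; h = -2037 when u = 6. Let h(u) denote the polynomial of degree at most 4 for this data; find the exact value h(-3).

L_0(-3) = (-1)·(-3)·(-5)·(-9)/[(-2)·(-4)·(-6)·(-10)] = 9/32
L_1(-3) = (1)·(-3)·(-5)·(-9)/[(2)·(-2)·(-4)·(-8)] = 135/128
L_2(-3) = (1)·(-1)·(-5)·(-9)/[(4)·(2)·(-2)·(-6)] = -15/32
L_3(-3) = (1)·(-1)·(-3)·(-9)/[(6)·(4)·(2)·(-4)] = 9/64
L_4(-3) = (1)·(-1)·(-3)·(-5)/[(10)·(8)·(6)·(4)] = -1/128
Sum: (-757)·(9/32) + (-69)·(135/128) + 3·(-15/32) + (-13)·(9/64) + (-2037)·(-1/128) = -273

-273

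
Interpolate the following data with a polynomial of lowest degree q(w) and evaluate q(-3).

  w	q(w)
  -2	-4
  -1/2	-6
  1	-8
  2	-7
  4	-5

Using Newton's divided-difference form:
q[-2,-1/2] = (-6 - (-4)) / (-1/2 - (-2)) = -4/3
q[-1/2,1] = (-8 - (-6)) / (1 - (-1/2)) = -4/3
q[1,2] = (-7 - (-8)) / (2 - 1) = 1
q[2,4] = (-5 - (-7)) / (4 - 2) = 1
q[-2,-1/2,1] = (-4/3 - (-4/3)) / (1 - (-2)) = 0
q[-1/2,1,2] = (1 - (-4/3)) / (2 - (-1/2)) = 14/15
q[1,2,4] = (1 - 1) / (4 - 1) = 0
q[-2,-1/2,1,2] = (14/15 - 0) / (2 - (-2)) = 7/30
q[-1/2,1,2,4] = (0 - 14/15) / (4 - (-1/2)) = -28/135
q[-2,-1/2,1,2,4] = (-28/135 - 7/30) / (4 - (-2)) = -119/1620
q(-3) = -4 + (-4/3)·(-1) + 0·(-1)·(-5/2) + (7/30)·(-1)·(-5/2)·(-4) + (-119/1620)·(-1)·(-5/2)·(-4)·(-5) = -1405/162

-1405/162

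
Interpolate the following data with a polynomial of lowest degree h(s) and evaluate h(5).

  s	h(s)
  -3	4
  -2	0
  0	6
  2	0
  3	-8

-28/3

L_0(5) = (7)·(5)·(3)·(2)/[(-1)·(-3)·(-5)·(-6)] = 7/3
L_1(5) = (8)·(5)·(3)·(2)/[(1)·(-2)·(-4)·(-5)] = -6
L_2(5) = (8)·(7)·(3)·(2)/[(3)·(2)·(-2)·(-3)] = 28/3
L_3(5) = (8)·(7)·(5)·(2)/[(5)·(4)·(2)·(-1)] = -14
L_4(5) = (8)·(7)·(5)·(3)/[(6)·(5)·(3)·(1)] = 28/3
Sum: 4·(7/3) + 0 + 6·(28/3) + 0 + (-8)·(28/3) = -28/3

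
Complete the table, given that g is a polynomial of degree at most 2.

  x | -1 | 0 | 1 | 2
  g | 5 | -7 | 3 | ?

The 3 known values determine g uniquely (degree ≤ 2).
Evaluate each Lagrange basis at x = 2:
L_0(2) = (2)·(1)/[(-1)·(-2)] = 1
L_1(2) = (3)·(1)/[(1)·(-1)] = -3
L_2(2) = (3)·(2)/[(2)·(1)] = 3
Sum: 5·(1) + (-7)·(-3) + 3·(3) = 35

35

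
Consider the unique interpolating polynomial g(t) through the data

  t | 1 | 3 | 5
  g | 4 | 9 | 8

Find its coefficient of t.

11/2

Build the Lagrange basis polynomials:
L_0(t) = (t - 3)(t - 5) / [8] = (1/8)t^2 - t + 15/8
L_1(t) = (t - 1)(t - 5) / [-4] = -(1/4)t^2 + (3/2)t - 5/4
L_2(t) = (t - 1)(t - 3) / [8] = (1/8)t^2 - (1/2)t + 3/8
g(t) = 4·L_0 + 9·L_1 + 8·L_2
Only the coefficient of t is needed; take it from each L_i and combine:
4·(-1) + 9·(3/2) + 8·(-1/2) = 11/2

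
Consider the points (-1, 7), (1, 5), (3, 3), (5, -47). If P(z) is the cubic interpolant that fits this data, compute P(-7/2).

L_0(-7/2) = (-9/2)·(-13/2)·(-17/2)/[(-2)·(-4)·(-6)] = 663/128
L_1(-7/2) = (-5/2)·(-13/2)·(-17/2)/[(2)·(-2)·(-4)] = -1105/128
L_2(-7/2) = (-5/2)·(-9/2)·(-17/2)/[(4)·(2)·(-2)] = 765/128
L_3(-7/2) = (-5/2)·(-9/2)·(-13/2)/[(6)·(4)·(2)] = -195/128
Sum: 7·(663/128) + 5·(-1105/128) + 3·(765/128) + (-47)·(-195/128) = 661/8

661/8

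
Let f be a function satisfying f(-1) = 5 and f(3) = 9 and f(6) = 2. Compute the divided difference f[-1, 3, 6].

f[-1,3] = (9 - 5) / (3 - (-1)) = 1
f[3,6] = (2 - 9) / (6 - 3) = -7/3
f[-1,3,6] = (-7/3 - 1) / (6 - (-1)) = -10/21

-10/21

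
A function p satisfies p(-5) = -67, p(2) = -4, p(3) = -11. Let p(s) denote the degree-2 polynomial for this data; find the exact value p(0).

-2

Using Newton's divided-difference form:
p[-5,2] = (-4 - (-67)) / (2 - (-5)) = 9
p[2,3] = (-11 - (-4)) / (3 - 2) = -7
p[-5,2,3] = (-7 - 9) / (3 - (-5)) = -2
p(0) = -67 + 9·(5) + (-2)·(5)·(-2) = -2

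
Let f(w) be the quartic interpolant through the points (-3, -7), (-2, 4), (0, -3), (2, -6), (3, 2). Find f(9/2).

201/8

Using Newton's divided-difference form:
f[-3,-2] = (4 - (-7)) / (-2 - (-3)) = 11
f[-2,0] = (-3 - 4) / (0 - (-2)) = -7/2
f[0,2] = (-6 - (-3)) / (2 - 0) = -3/2
f[2,3] = (2 - (-6)) / (3 - 2) = 8
f[-3,-2,0] = (-7/2 - 11) / (0 - (-3)) = -29/6
f[-2,0,2] = (-3/2 - (-7/2)) / (2 - (-2)) = 1/2
f[0,2,3] = (8 - (-3/2)) / (3 - 0) = 19/6
f[-3,-2,0,2] = (1/2 - (-29/6)) / (2 - (-3)) = 16/15
f[-2,0,2,3] = (19/6 - 1/2) / (3 - (-2)) = 8/15
f[-3,-2,0,2,3] = (8/15 - 16/15) / (3 - (-3)) = -4/45
f(9/2) = -7 + 11·(15/2) + (-29/6)·(15/2)·(13/2) + (16/15)·(15/2)·(13/2)·(9/2) + (-4/45)·(15/2)·(13/2)·(9/2)·(5/2) = 201/8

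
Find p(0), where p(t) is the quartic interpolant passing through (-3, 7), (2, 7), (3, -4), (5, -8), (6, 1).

Using Newton's divided-difference form:
p[-3,2] = (7 - 7) / (2 - (-3)) = 0
p[2,3] = (-4 - 7) / (3 - 2) = -11
p[3,5] = (-8 - (-4)) / (5 - 3) = -2
p[5,6] = (1 - (-8)) / (6 - 5) = 9
p[-3,2,3] = (-11 - 0) / (3 - (-3)) = -11/6
p[2,3,5] = (-2 - (-11)) / (5 - 2) = 3
p[3,5,6] = (9 - (-2)) / (6 - 3) = 11/3
p[-3,2,3,5] = (3 - (-11/6)) / (5 - (-3)) = 29/48
p[2,3,5,6] = (11/3 - 3) / (6 - 2) = 1/6
p[-3,2,3,5,6] = (1/6 - 29/48) / (6 - (-3)) = -7/144
p(0) = 7 + 0·(3) + (-11/6)·(3)·(-2) + (29/48)·(3)·(-2)·(-3) + (-7/144)·(3)·(-2)·(-3)·(-5) = 133/4

133/4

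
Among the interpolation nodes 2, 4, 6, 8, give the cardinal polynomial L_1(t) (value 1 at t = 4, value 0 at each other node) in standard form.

L_1(t) = (t - 2)(t - 6)(t - 8) / [(2)·(-2)·(-4)]
       = (t^3 - 16t^2 + 76t - 96) / (16)

L_1(t) = (1/16)t^3 - t^2 + (19/4)t - 6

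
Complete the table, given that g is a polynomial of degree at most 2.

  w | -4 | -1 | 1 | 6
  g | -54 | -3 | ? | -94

1

The 3 known values determine g uniquely (degree ≤ 2).
L_0(1) = (2)·(-5)/[(-3)·(-10)] = -1/3
L_1(1) = (5)·(-5)/[(3)·(-7)] = 25/21
L_2(1) = (5)·(2)/[(10)·(7)] = 1/7
Sum: (-54)·(-1/3) + (-3)·(25/21) + (-94)·(1/7) = 1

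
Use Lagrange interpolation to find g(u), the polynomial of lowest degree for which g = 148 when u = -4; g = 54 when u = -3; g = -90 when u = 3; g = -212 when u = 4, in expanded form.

g(u) = -3u^3 - 2u^2 + 3u

L_0(u) = (u + 3)(u - 3)(u - 4) / [-56] = -(1/56)u^3 + (1/14)u^2 + (9/56)u - 9/14
L_1(u) = (u + 4)(u - 3)(u - 4) / [42] = (1/42)u^3 - (1/14)u^2 - (8/21)u + 8/7
L_2(u) = (u + 4)(u + 3)(u - 4) / [-42] = -(1/42)u^3 - (1/14)u^2 + (8/21)u + 8/7
L_3(u) = (u + 4)(u + 3)(u - 3) / [56] = (1/56)u^3 + (1/14)u^2 - (9/56)u - 9/14
g(u) = 148·L_0 + 54·L_1 + (-90)·L_2 + (-212)·L_3
  148·L_0(u) = -(37/14)u^3 + (74/7)u^2 + (333/14)u - 666/7
  54·L_1(u) = (9/7)u^3 - (27/7)u^2 - (144/7)u + 432/7
  (-90)·L_2(u) = (15/7)u^3 + (45/7)u^2 - (240/7)u - 720/7
  (-212)·L_3(u) = -(53/14)u^3 - (106/7)u^2 + (477/14)u + 954/7
Adding term by term: -3u^3 - 2u^2 + 3u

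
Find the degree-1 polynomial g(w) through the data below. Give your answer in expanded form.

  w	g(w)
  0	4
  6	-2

Build the Lagrange basis polynomials:
L_0(w) = (w - 6) / [-6] = -(1/6)w + 1
L_1(w) = w / [6] = (1/6)w
g(w) = 4·L_0 + (-2)·L_1
  4·L_0(w) = -(2/3)w + 4
  (-2)·L_1(w) = -(1/3)w
Adding term by term: -w + 4

g(w) = -w + 4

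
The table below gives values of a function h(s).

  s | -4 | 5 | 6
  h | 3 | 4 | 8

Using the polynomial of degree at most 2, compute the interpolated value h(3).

Evaluate each Lagrange basis at s = 3:
L_0(3) = (-2)·(-3)/[(-9)·(-10)] = 1/15
L_1(3) = (7)·(-3)/[(9)·(-1)] = 7/3
L_2(3) = (7)·(-2)/[(10)·(1)] = -7/5
Sum: 3·(1/15) + 4·(7/3) + 8·(-7/5) = -5/3

-5/3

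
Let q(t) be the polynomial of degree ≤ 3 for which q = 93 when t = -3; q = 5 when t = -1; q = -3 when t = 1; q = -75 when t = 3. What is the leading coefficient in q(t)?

L_0(t) = (t + 1)(t - 1)(t - 3) / [-48] = -(1/48)t^3 + (1/16)t^2 + (1/48)t - 1/16
L_1(t) = (t + 3)(t - 1)(t - 3) / [16] = (1/16)t^3 - (1/16)t^2 - (9/16)t + 9/16
L_2(t) = (t + 3)(t + 1)(t - 3) / [-16] = -(1/16)t^3 - (1/16)t^2 + (9/16)t + 9/16
L_3(t) = (t + 3)(t + 1)(t - 1) / [48] = (1/48)t^3 + (1/16)t^2 - (1/48)t - 1/16
q(t) = 93·L_0 + 5·L_1 + (-3)·L_2 + (-75)·L_3
Only the coefficient of t^3 is needed; take it from each L_i and combine:
93·(-1/48) + 5·(1/16) + (-3)·(-1/16) + (-75)·(1/48) = -3

-3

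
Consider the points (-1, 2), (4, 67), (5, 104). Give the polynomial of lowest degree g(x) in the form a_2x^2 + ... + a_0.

Build the Lagrange basis polynomials:
L_0(x) = (x - 4)(x - 5) / [30] = (1/30)x^2 - (3/10)x + 2/3
L_1(x) = (x + 1)(x - 5) / [-5] = -(1/5)x^2 + (4/5)x + 1
L_2(x) = (x + 1)(x - 4) / [6] = (1/6)x^2 - (1/2)x - 2/3
g(x) = 2·L_0 + 67·L_1 + 104·L_2
  2·L_0(x) = (1/15)x^2 - (3/5)x + 4/3
  67·L_1(x) = -(67/5)x^2 + (268/5)x + 67
  104·L_2(x) = (52/3)x^2 - 52x - 208/3
Adding term by term: 4x^2 + x - 1

g(x) = 4x^2 + x - 1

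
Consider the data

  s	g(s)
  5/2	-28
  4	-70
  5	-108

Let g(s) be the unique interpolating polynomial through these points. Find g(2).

Evaluate each Lagrange basis at s = 2:
L_0(2) = (-2)·(-3)/[(-3/2)·(-5/2)] = 8/5
L_1(2) = (-1/2)·(-3)/[(3/2)·(-1)] = -1
L_2(2) = (-1/2)·(-2)/[(5/2)·(1)] = 2/5
Sum: (-28)·(8/5) + (-70)·(-1) + (-108)·(2/5) = -18

-18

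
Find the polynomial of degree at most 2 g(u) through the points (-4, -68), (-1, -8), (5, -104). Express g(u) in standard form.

L_0(u) = (u + 1)(u - 5) / [27] = (1/27)u^2 - (4/27)u - 5/27
L_1(u) = (u + 4)(u - 5) / [-18] = -(1/18)u^2 + (1/18)u + 10/9
L_2(u) = (u + 4)(u + 1) / [54] = (1/54)u^2 + (5/54)u + 2/27
g(u) = (-68)·L_0 + (-8)·L_1 + (-104)·L_2
  (-68)·L_0(u) = -(68/27)u^2 + (272/27)u + 340/27
  (-8)·L_1(u) = (4/9)u^2 - (4/9)u - 80/9
  (-104)·L_2(u) = -(52/27)u^2 - (260/27)u - 208/27
Adding term by term: -4u^2 - 4

g(u) = -4u^2 - 4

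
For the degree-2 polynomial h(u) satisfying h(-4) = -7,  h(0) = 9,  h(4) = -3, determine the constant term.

9

Build the Lagrange basis polynomials:
L_0(u) = u(u - 4) / [32] = (1/32)u^2 - (1/8)u
L_1(u) = (u + 4)(u - 4) / [-16] = -(1/16)u^2 + 1
L_2(u) = (u + 4)u / [32] = (1/32)u^2 + (1/8)u
h(u) = (-7)·L_0 + 9·L_1 + (-3)·L_2
Only the constant term is needed; take it from each L_i and combine:
(-7)·(0) + 9·(1) + (-3)·(0) = 9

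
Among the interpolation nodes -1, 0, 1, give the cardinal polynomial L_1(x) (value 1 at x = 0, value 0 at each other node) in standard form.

L_1(x) = -x^2 + 1

L_1(x) = (x + 1)(x - 1) / [(1)·(-1)]
       = (x^2 - 1) / (-1)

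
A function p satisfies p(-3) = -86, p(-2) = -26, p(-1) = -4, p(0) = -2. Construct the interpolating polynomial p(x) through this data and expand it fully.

p(x) = 3x^3 - x^2 - 2x - 2

L_0(x) = (x + 2)(x + 1)x / [-6] = -(1/6)x^3 - (1/2)x^2 - (1/3)x
L_1(x) = (x + 3)(x + 1)x / [2] = (1/2)x^3 + 2x^2 + (3/2)x
L_2(x) = (x + 3)(x + 2)x / [-2] = -(1/2)x^3 - (5/2)x^2 - 3x
L_3(x) = (x + 3)(x + 2)(x + 1) / [6] = (1/6)x^3 + x^2 + (11/6)x + 1
p(x) = (-86)·L_0 + (-26)·L_1 + (-4)·L_2 + (-2)·L_3
  (-86)·L_0(x) = (43/3)x^3 + 43x^2 + (86/3)x
  (-26)·L_1(x) = -13x^3 - 52x^2 - 39x
  (-4)·L_2(x) = 2x^3 + 10x^2 + 12x
  (-2)·L_3(x) = -(1/3)x^3 - 2x^2 - (11/3)x - 2
Adding term by term: 3x^3 - x^2 - 2x - 2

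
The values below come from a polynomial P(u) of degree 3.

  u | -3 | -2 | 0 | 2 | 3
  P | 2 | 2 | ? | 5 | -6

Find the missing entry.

79/10

The 4 known values determine P uniquely (degree ≤ 3).
L_0(0) = (2)·(-2)·(-3)/[(-1)·(-5)·(-6)] = -2/5
L_1(0) = (3)·(-2)·(-3)/[(1)·(-4)·(-5)] = 9/10
L_2(0) = (3)·(2)·(-3)/[(5)·(4)·(-1)] = 9/10
L_3(0) = (3)·(2)·(-2)/[(6)·(5)·(1)] = -2/5
Sum: 2·(-2/5) + 2·(9/10) + 5·(9/10) + (-6)·(-2/5) = 79/10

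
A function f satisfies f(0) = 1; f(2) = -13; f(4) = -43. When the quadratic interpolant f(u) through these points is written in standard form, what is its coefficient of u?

Build the Lagrange basis polynomials:
L_0(u) = (u - 2)(u - 4) / [8] = (1/8)u^2 - (3/4)u + 1
L_1(u) = u(u - 4) / [-4] = -(1/4)u^2 + u
L_2(u) = u(u - 2) / [8] = (1/8)u^2 - (1/4)u
f(u) = 1·L_0 + (-13)·L_1 + (-43)·L_2
Only the coefficient of u is needed; take it from each L_i and combine:
1·(-3/4) + (-13)·(1) + (-43)·(-1/4) = -3

-3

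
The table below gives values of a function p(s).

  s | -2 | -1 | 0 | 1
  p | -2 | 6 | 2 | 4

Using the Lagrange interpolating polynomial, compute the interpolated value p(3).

98

Evaluate each Lagrange basis at s = 3:
L_0(3) = (4)·(3)·(2)/[(-1)·(-2)·(-3)] = -4
L_1(3) = (5)·(3)·(2)/[(1)·(-1)·(-2)] = 15
L_2(3) = (5)·(4)·(2)/[(2)·(1)·(-1)] = -20
L_3(3) = (5)·(4)·(3)/[(3)·(2)·(1)] = 10
Sum: (-2)·(-4) + 6·(15) + 2·(-20) + 4·(10) = 98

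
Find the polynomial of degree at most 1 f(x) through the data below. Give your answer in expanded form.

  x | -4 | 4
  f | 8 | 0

f(x) = -x + 4

Build the Lagrange basis polynomials:
L_0(x) = (x - 4) / [-8] = -(1/8)x + 1/2
L_1(x) = (x + 4) / [8] = (1/8)x + 1/2
f(x) = 8·L_0 + 0·L_1
  8·L_0(x) = -x + 4
  0·L_1(x) = 0
Adding term by term: -x + 4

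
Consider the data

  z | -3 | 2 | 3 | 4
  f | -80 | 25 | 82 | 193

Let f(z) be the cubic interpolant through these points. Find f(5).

L_0(5) = (3)·(2)·(1)/[(-5)·(-6)·(-7)] = -1/35
L_1(5) = (8)·(2)·(1)/[(5)·(-1)·(-2)] = 8/5
L_2(5) = (8)·(3)·(1)/[(6)·(1)·(-1)] = -4
L_3(5) = (8)·(3)·(2)/[(7)·(2)·(1)] = 24/7
Sum: (-80)·(-1/35) + 25·(8/5) + 82·(-4) + 193·(24/7) = 376

376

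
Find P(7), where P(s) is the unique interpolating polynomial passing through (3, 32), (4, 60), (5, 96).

192

L_0(7) = (3)·(2)/[(-1)·(-2)] = 3
L_1(7) = (4)·(2)/[(1)·(-1)] = -8
L_2(7) = (4)·(3)/[(2)·(1)] = 6
Sum: 32·(3) + 60·(-8) + 96·(6) = 192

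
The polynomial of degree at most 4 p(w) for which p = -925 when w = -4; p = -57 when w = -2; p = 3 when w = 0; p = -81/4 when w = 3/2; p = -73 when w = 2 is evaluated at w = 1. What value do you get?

0

Evaluate each Lagrange basis at w = 1:
L_0(1) = (3)·(1)·(-1/2)·(-1)/[(-2)·(-4)·(-11/2)·(-6)] = 1/176
L_1(1) = (5)·(1)·(-1/2)·(-1)/[(2)·(-2)·(-7/2)·(-4)] = -5/112
L_2(1) = (5)·(3)·(-1/2)·(-1)/[(4)·(2)·(-3/2)·(-2)] = 5/16
L_3(1) = (5)·(3)·(1)·(-1)/[(11/2)·(7/2)·(3/2)·(-1/2)] = 80/77
L_4(1) = (5)·(3)·(1)·(-1/2)/[(6)·(4)·(2)·(1/2)] = -5/16
Sum: (-925)·(1/176) + (-57)·(-5/112) + 3·(5/16) + (-81/4)·(80/77) + (-73)·(-5/16) = 0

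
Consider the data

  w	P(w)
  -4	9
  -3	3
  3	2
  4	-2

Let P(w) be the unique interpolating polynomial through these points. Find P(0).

17/14

Evaluate each Lagrange basis at w = 0:
L_0(0) = (3)·(-3)·(-4)/[(-1)·(-7)·(-8)] = -9/14
L_1(0) = (4)·(-3)·(-4)/[(1)·(-6)·(-7)] = 8/7
L_2(0) = (4)·(3)·(-4)/[(7)·(6)·(-1)] = 8/7
L_3(0) = (4)·(3)·(-3)/[(8)·(7)·(1)] = -9/14
Sum: 9·(-9/14) + 3·(8/7) + 2·(8/7) + (-2)·(-9/14) = 17/14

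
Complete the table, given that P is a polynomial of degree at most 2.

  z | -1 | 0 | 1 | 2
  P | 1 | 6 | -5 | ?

-32

The 3 known values determine P uniquely (degree ≤ 2).
Evaluate each Lagrange basis at z = 2:
L_0(2) = (2)·(1)/[(-1)·(-2)] = 1
L_1(2) = (3)·(1)/[(1)·(-1)] = -3
L_2(2) = (3)·(2)/[(2)·(1)] = 3
Sum: 1·(1) + 6·(-3) + (-5)·(3) = -32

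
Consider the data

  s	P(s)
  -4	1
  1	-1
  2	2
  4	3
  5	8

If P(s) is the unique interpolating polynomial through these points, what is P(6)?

649/27

L_0(6) = (5)·(4)·(2)·(1)/[(-5)·(-6)·(-8)·(-9)] = 1/54
L_1(6) = (10)·(4)·(2)·(1)/[(5)·(-1)·(-3)·(-4)] = -4/3
L_2(6) = (10)·(5)·(2)·(1)/[(6)·(1)·(-2)·(-3)] = 25/9
L_3(6) = (10)·(5)·(4)·(1)/[(8)·(3)·(2)·(-1)] = -25/6
L_4(6) = (10)·(5)·(4)·(2)/[(9)·(4)·(3)·(1)] = 100/27
Sum: 1·(1/54) + (-1)·(-4/3) + 2·(25/9) + 3·(-25/6) + 8·(100/27) = 649/27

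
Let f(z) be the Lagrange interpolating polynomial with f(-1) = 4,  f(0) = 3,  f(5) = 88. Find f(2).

L_0(2) = (2)·(-3)/[(-1)·(-6)] = -1
L_1(2) = (3)·(-3)/[(1)·(-5)] = 9/5
L_2(2) = (3)·(2)/[(6)·(5)] = 1/5
Sum: 4·(-1) + 3·(9/5) + 88·(1/5) = 19

19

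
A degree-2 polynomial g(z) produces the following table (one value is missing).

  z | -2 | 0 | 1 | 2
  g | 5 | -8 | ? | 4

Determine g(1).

The 3 known values determine g uniquely (degree ≤ 2).
L_0(1) = (1)·(-1)/[(-2)·(-4)] = -1/8
L_1(1) = (3)·(-1)/[(2)·(-2)] = 3/4
L_2(1) = (3)·(1)/[(4)·(2)] = 3/8
Sum: 5·(-1/8) + (-8)·(3/4) + 4·(3/8) = -41/8

-41/8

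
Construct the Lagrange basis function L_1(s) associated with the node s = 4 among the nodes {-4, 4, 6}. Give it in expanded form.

L_1(s) = -(1/16)s^2 + (1/8)s + 3/2

L_1(s) = (s + 4)(s - 6) / [(8)·(-2)]
       = (s^2 - 2s - 24) / (-16)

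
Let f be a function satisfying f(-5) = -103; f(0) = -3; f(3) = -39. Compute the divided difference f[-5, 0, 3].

f[-5,0] = (-3 - (-103)) / (0 - (-5)) = 20
f[0,3] = (-39 - (-3)) / (3 - 0) = -12
f[-5,0,3] = (-12 - 20) / (3 - (-5)) = -4

-4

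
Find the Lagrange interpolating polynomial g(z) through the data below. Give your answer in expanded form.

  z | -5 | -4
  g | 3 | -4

L_0(z) = (z + 4) / [-1] = -z - 4
L_1(z) = (z + 5) / [1] = z + 5
g(z) = 3·L_0 + (-4)·L_1
  3·L_0(z) = -3z - 12
  (-4)·L_1(z) = -4z - 20
Adding term by term: -7z - 32

g(z) = -7z - 32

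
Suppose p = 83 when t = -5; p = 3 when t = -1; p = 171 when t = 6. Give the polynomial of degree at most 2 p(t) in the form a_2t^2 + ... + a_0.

p(t) = 4t^2 + 4t + 3

Newton's divided differences:
p[-5,-1] = (3 - 83) / (-1 - (-5)) = -20
p[-1,6] = (171 - 3) / (6 - (-1)) = 24
p[-5,-1,6] = (24 - (-20)) / (6 - (-5)) = 4
p(t) = 83 + (-20)·(t + 5) + 4·(t + 5)(t + 1)
Expanding: p(t) = 4t^2 + 4t + 3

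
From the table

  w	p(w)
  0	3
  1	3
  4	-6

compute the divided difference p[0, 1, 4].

p[0,1] = (3 - 3) / (1 - 0) = 0
p[1,4] = (-6 - 3) / (4 - 1) = -3
p[0,1,4] = (-3 - 0) / (4 - 0) = -3/4

-3/4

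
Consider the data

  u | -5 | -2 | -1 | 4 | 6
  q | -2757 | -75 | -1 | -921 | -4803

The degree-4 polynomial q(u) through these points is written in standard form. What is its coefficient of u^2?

-1

Build the Lagrange basis polynomials:
L_0(u) = (u + 2)(u + 1)(u - 4)(u - 6) / [1188] = (1/1188)u^4 - (7/1188)u^3 - (1/297)u^2 + (13/297)u + 4/99
L_1(u) = (u + 5)(u + 1)(u - 4)(u - 6) / [-144] = -(1/144)u^4 + (1/36)u^3 + (31/144)u^2 - (47/72)u - 5/6
L_2(u) = (u + 5)(u + 2)(u - 4)(u - 6) / [140] = (1/140)u^4 - (3/140)u^3 - (9/35)u^2 + (17/35)u + 12/7
L_3(u) = (u + 5)(u + 2)(u + 1)(u - 6) / [-540] = -(1/540)u^4 - (1/270)u^3 + (31/540)u^2 + (23/135)u + 1/9
L_4(u) = (u + 5)(u + 2)(u + 1)(u - 4) / [1232] = (1/1232)u^4 + (1/308)u^3 - (15/1232)u^2 - (29/616)u - 5/154
q(u) = (-2757)·L_0 + (-75)·L_1 + (-1)·L_2 + (-921)·L_3 + (-4803)·L_4
Only the coefficient of u^2 is needed; take it from each L_i and combine:
(-2757)·(-1/297) + (-75)·(31/144) + (-1)·(-9/35) + (-921)·(31/540) + (-4803)·(-15/1232) = -1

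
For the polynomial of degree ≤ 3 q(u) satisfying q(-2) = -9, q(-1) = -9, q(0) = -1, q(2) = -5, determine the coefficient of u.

25/3

Build the Lagrange basis polynomials:
L_0(u) = (u + 1)u(u - 2) / [-8] = -(1/8)u^3 + (1/8)u^2 + (1/4)u
L_1(u) = (u + 2)u(u - 2) / [3] = (1/3)u^3 - (4/3)u
L_2(u) = (u + 2)(u + 1)(u - 2) / [-4] = -(1/4)u^3 - (1/4)u^2 + u + 1
L_3(u) = (u + 2)(u + 1)u / [24] = (1/24)u^3 + (1/8)u^2 + (1/12)u
q(u) = (-9)·L_0 + (-9)·L_1 + (-1)·L_2 + (-5)·L_3
Only the coefficient of u is needed; take it from each L_i and combine:
(-9)·(1/4) + (-9)·(-4/3) + (-1)·(1) + (-5)·(1/12) = 25/3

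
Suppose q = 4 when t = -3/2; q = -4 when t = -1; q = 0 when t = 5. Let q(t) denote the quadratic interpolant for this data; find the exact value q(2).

Evaluate each Lagrange basis at t = 2:
L_0(2) = (3)·(-3)/[(-1/2)·(-13/2)] = -36/13
L_1(2) = (7/2)·(-3)/[(1/2)·(-6)] = 7/2
L_2(2) = (7/2)·(3)/[(13/2)·(6)] = 7/26
Sum: 4·(-36/13) + (-4)·(7/2) + 0 = -326/13

-326/13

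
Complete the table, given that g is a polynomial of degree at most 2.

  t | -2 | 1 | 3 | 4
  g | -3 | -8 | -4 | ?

The 3 known values determine g uniquely (degree ≤ 2).
L_0(4) = (3)·(1)/[(-3)·(-5)] = 1/5
L_1(4) = (6)·(1)/[(3)·(-2)] = -1
L_2(4) = (6)·(3)/[(5)·(2)] = 9/5
Sum: (-3)·(1/5) + (-8)·(-1) + (-4)·(9/5) = 1/5

1/5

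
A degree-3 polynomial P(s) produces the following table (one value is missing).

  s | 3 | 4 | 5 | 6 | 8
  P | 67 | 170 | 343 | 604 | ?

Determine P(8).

1462

The 4 known values determine P uniquely (degree ≤ 3).
L_0(8) = (4)·(3)·(2)/[(-1)·(-2)·(-3)] = -4
L_1(8) = (5)·(3)·(2)/[(1)·(-1)·(-2)] = 15
L_2(8) = (5)·(4)·(2)/[(2)·(1)·(-1)] = -20
L_3(8) = (5)·(4)·(3)/[(3)·(2)·(1)] = 10
Sum: 67·(-4) + 170·(15) + 343·(-20) + 604·(10) = 1462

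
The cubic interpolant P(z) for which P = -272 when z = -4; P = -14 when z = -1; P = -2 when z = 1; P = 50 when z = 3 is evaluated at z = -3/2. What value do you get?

-221/8

L_0(-3/2) = (-1/2)·(-5/2)·(-9/2)/[(-3)·(-5)·(-7)] = 3/56
L_1(-3/2) = (5/2)·(-5/2)·(-9/2)/[(3)·(-2)·(-4)] = 75/64
L_2(-3/2) = (5/2)·(-1/2)·(-9/2)/[(5)·(2)·(-2)] = -9/32
L_3(-3/2) = (5/2)·(-1/2)·(-5/2)/[(7)·(4)·(2)] = 25/448
Sum: (-272)·(3/56) + (-14)·(75/64) + (-2)·(-9/32) + 50·(25/448) = -221/8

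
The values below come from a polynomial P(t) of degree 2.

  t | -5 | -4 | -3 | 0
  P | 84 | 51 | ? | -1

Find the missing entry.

26

The 3 known values determine P uniquely (degree ≤ 2).
L_0(-3) = (1)·(-3)/[(-1)·(-5)] = -3/5
L_1(-3) = (2)·(-3)/[(1)·(-4)] = 3/2
L_2(-3) = (2)·(1)/[(5)·(4)] = 1/10
Sum: 84·(-3/5) + 51·(3/2) + (-1)·(1/10) = 26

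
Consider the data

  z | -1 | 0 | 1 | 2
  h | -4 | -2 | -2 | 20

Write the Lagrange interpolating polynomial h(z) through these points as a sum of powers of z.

h(z) = 4z^3 - z^2 - 3z - 2

L_0(z) = z(z - 1)(z - 2) / [-6] = -(1/6)z^3 + (1/2)z^2 - (1/3)z
L_1(z) = (z + 1)(z - 1)(z - 2) / [2] = (1/2)z^3 - z^2 - (1/2)z + 1
L_2(z) = (z + 1)z(z - 2) / [-2] = -(1/2)z^3 + (1/2)z^2 + z
L_3(z) = (z + 1)z(z - 1) / [6] = (1/6)z^3 - (1/6)z
h(z) = (-4)·L_0 + (-2)·L_1 + (-2)·L_2 + 20·L_3
  (-4)·L_0(z) = (2/3)z^3 - 2z^2 + (4/3)z
  (-2)·L_1(z) = -z^3 + 2z^2 + z - 2
  (-2)·L_2(z) = z^3 - z^2 - 2z
  20·L_3(z) = (10/3)z^3 - (10/3)z
Adding term by term: 4z^3 - z^2 - 3z - 2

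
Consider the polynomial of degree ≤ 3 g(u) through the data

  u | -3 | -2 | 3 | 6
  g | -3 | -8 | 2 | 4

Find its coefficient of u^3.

-4/27

Build the Lagrange basis polynomials:
L_0(u) = (u + 2)(u - 3)(u - 6) / [-54] = -(1/54)u^3 + (7/54)u^2 - 2/3
L_1(u) = (u + 3)(u - 3)(u - 6) / [40] = (1/40)u^3 - (3/20)u^2 - (9/40)u + 27/20
L_2(u) = (u + 3)(u + 2)(u - 6) / [-90] = -(1/90)u^3 + (1/90)u^2 + (4/15)u + 2/5
L_3(u) = (u + 3)(u + 2)(u - 3) / [216] = (1/216)u^3 + (1/108)u^2 - (1/24)u - 1/12
g(u) = (-3)·L_0 + (-8)·L_1 + 2·L_2 + 4·L_3
Only the coefficient of u^3 is needed; take it from each L_i and combine:
(-3)·(-1/54) + (-8)·(1/40) + 2·(-1/90) + 4·(1/216) = -4/27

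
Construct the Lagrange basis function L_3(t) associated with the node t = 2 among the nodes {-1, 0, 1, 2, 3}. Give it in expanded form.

L_3(t) = -(1/6)t^4 + (1/2)t^3 + (1/6)t^2 - (1/2)t

L_3(t) = (t + 1)t(t - 1)(t - 3) / [(3)·(2)·(1)·(-1)]
       = (t^4 - 3t^3 - t^2 + 3t) / (-6)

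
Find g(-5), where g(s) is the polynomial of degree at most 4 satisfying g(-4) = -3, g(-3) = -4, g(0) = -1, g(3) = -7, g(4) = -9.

18/7

Using Newton's divided-difference form:
g[-4,-3] = (-4 - (-3)) / (-3 - (-4)) = -1
g[-3,0] = (-1 - (-4)) / (0 - (-3)) = 1
g[0,3] = (-7 - (-1)) / (3 - 0) = -2
g[3,4] = (-9 - (-7)) / (4 - 3) = -2
g[-4,-3,0] = (1 - (-1)) / (0 - (-4)) = 1/2
g[-3,0,3] = (-2 - 1) / (3 - (-3)) = -1/2
g[0,3,4] = (-2 - (-2)) / (4 - 0) = 0
g[-4,-3,0,3] = (-1/2 - 1/2) / (3 - (-4)) = -1/7
g[-3,0,3,4] = (0 - (-1/2)) / (4 - (-3)) = 1/14
g[-4,-3,0,3,4] = (1/14 - (-1/7)) / (4 - (-4)) = 3/112
g(-5) = -3 + (-1)·(-1) + (1/2)·(-1)·(-2) + (-1/7)·(-1)·(-2)·(-5) + (3/112)·(-1)·(-2)·(-5)·(-8) = 18/7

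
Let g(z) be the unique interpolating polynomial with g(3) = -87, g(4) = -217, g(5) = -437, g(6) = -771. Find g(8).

-1877

Evaluate each Lagrange basis at z = 8:
L_0(8) = (4)·(3)·(2)/[(-1)·(-2)·(-3)] = -4
L_1(8) = (5)·(3)·(2)/[(1)·(-1)·(-2)] = 15
L_2(8) = (5)·(4)·(2)/[(2)·(1)·(-1)] = -20
L_3(8) = (5)·(4)·(3)/[(3)·(2)·(1)] = 10
Sum: (-87)·(-4) + (-217)·(15) + (-437)·(-20) + (-771)·(10) = -1877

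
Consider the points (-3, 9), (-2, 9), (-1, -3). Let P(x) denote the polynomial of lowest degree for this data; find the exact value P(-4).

Evaluate each Lagrange basis at x = -4:
L_0(-4) = (-2)·(-3)/[(-1)·(-2)] = 3
L_1(-4) = (-1)·(-3)/[(1)·(-1)] = -3
L_2(-4) = (-1)·(-2)/[(2)·(1)] = 1
Sum: 9·(3) + 9·(-3) + (-3)·(1) = -3

-3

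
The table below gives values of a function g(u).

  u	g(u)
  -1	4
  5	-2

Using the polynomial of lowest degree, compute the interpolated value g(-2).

5

L_0(-2) = (-7)/[(-6)] = 7/6
L_1(-2) = (-1)/[(6)] = -1/6
Sum: 4·(7/6) + (-2)·(-1/6) = 5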